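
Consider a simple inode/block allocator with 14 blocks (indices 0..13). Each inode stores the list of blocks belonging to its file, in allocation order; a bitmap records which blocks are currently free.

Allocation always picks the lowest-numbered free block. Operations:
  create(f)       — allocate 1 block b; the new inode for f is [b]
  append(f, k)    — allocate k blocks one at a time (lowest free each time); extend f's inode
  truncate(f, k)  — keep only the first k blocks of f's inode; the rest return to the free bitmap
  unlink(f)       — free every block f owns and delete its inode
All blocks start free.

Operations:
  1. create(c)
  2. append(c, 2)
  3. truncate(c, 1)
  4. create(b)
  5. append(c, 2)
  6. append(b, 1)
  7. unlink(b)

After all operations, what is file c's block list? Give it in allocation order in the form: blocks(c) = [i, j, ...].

[1] create(c) — c=0 (map F.............)
[2] append(c, 2) — c=0,1,2 (map FFF...........)
[3] truncate(c, 1) — c=0 (map F.............)
[4] create(b) — b=1 c=0 (map FF............)
[5] append(c, 2) — b=1 c=0,2,3 (map FFFF..........)
[6] append(b, 1) — b=1,4 c=0,2,3 (map FFFFF.........)
[7] unlink(b) — c=0,2,3 (map F.FF..........)

blocks(c) = [0, 2, 3]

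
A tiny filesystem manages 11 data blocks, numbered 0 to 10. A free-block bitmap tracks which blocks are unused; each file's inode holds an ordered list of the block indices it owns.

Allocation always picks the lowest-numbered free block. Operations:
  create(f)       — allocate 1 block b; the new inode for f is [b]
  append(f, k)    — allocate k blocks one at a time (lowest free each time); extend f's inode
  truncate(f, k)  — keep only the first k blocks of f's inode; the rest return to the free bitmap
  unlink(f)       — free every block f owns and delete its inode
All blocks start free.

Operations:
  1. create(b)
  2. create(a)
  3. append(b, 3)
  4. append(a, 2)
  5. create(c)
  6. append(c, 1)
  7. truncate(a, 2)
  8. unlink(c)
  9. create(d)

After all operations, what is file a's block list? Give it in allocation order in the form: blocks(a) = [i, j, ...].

create(b): bitmap=F.......... | b=[0]
create(a): bitmap=FF......... | a=[1] b=[0]
append(b, 3): bitmap=FFFFF...... | a=[1] b=[0, 2, 3, 4]
append(a, 2): bitmap=FFFFFFF.... | a=[1, 5, 6] b=[0, 2, 3, 4]
create(c): bitmap=FFFFFFFF... | a=[1, 5, 6] b=[0, 2, 3, 4] c=[7]
append(c, 1): bitmap=FFFFFFFFF.. | a=[1, 5, 6] b=[0, 2, 3, 4] c=[7, 8]
truncate(a, 2): bitmap=FFFFFF.FF.. | a=[1, 5] b=[0, 2, 3, 4] c=[7, 8]
unlink(c): bitmap=FFFFFF..... | a=[1, 5] b=[0, 2, 3, 4]
create(d): bitmap=FFFFFFF.... | a=[1, 5] b=[0, 2, 3, 4] d=[6]

blocks(a) = [1, 5]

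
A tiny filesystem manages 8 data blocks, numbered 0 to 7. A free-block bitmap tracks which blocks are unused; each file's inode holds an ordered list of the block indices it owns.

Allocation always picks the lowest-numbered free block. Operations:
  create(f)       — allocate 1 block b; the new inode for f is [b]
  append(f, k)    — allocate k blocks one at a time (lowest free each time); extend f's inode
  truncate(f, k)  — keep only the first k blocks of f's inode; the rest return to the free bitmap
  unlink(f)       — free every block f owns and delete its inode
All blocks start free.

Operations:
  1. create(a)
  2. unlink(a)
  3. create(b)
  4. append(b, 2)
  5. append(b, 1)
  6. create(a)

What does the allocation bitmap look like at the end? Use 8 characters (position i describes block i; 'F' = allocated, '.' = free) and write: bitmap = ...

bitmap = FFFFF...

  1. create(a)  ⇒  F.......  {a→[0]}
  2. unlink(a)  ⇒  ........  {}
  3. create(b)  ⇒  F.......  {b→[0]}
  4. append(b, 2)  ⇒  FFF.....  {b→[0, 1, 2]}
  5. append(b, 1)  ⇒  FFFF....  {b→[0, 1, 2, 3]}
  6. create(a)  ⇒  FFFFF...  {a→[4]; b→[0, 1, 2, 3]}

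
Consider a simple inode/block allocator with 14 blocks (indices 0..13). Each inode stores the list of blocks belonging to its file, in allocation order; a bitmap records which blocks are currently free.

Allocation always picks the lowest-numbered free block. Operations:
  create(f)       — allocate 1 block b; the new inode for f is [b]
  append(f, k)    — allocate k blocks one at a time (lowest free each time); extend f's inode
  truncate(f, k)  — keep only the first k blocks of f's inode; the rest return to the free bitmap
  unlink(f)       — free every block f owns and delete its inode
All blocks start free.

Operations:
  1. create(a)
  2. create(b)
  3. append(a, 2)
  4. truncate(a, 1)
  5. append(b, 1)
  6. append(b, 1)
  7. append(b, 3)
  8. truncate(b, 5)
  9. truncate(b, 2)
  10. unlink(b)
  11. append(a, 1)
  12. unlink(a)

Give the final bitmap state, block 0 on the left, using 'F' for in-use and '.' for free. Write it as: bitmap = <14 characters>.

after create(a) → a:[0]  free=[F.............]
after create(b) → a:[0], b:[1]  free=[FF............]
after append(a, 2) → a:[0, 2, 3], b:[1]  free=[FFFF..........]
after truncate(a, 1) → a:[0], b:[1]  free=[FF............]
after append(b, 1) → a:[0], b:[1, 2]  free=[FFF...........]
after append(b, 1) → a:[0], b:[1, 2, 3]  free=[FFFF..........]
after append(b, 3) → a:[0], b:[1, 2, 3, 4, 5, 6]  free=[FFFFFFF.......]
after truncate(b, 5) → a:[0], b:[1, 2, 3, 4, 5]  free=[FFFFFF........]
after truncate(b, 2) → a:[0], b:[1, 2]  free=[FFF...........]
after unlink(b) → a:[0]  free=[F.............]
after append(a, 1) → a:[0, 1]  free=[FF............]
after unlink(a) →   free=[..............]

bitmap = ..............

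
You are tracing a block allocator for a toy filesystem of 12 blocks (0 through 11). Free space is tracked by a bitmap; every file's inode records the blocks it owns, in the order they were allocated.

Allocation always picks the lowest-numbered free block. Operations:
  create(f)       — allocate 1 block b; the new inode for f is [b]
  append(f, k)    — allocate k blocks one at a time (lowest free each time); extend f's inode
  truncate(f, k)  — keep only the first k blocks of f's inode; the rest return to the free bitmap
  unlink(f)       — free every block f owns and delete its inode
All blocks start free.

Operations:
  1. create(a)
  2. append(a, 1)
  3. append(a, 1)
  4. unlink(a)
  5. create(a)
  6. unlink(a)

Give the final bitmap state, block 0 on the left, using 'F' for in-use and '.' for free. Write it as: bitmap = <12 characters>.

create(a): bitmap=F........... | a=[0]
append(a, 1): bitmap=FF.......... | a=[0, 1]
append(a, 1): bitmap=FFF......... | a=[0, 1, 2]
unlink(a): bitmap=............ | 
create(a): bitmap=F........... | a=[0]
unlink(a): bitmap=............ | 

bitmap = ............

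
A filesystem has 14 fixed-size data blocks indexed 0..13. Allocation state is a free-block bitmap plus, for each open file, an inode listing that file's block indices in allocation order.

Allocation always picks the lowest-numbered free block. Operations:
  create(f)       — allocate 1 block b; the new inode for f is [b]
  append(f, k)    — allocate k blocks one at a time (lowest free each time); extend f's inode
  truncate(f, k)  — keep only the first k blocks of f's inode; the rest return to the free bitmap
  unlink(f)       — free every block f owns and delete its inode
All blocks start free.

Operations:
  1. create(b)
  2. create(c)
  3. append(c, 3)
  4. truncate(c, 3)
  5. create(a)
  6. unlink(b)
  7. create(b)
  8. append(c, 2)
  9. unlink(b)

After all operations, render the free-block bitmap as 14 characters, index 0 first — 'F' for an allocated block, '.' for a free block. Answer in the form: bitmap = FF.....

[1] create(b) — b=0 (map F.............)
[2] create(c) — b=0 c=1 (map FF............)
[3] append(c, 3) — b=0 c=1,2,3,4 (map FFFFF.........)
[4] truncate(c, 3) — b=0 c=1,2,3 (map FFFF..........)
[5] create(a) — a=4 b=0 c=1,2,3 (map FFFFF.........)
[6] unlink(b) — a=4 c=1,2,3 (map .FFFF.........)
[7] create(b) — a=4 b=0 c=1,2,3 (map FFFFF.........)
[8] append(c, 2) — a=4 b=0 c=1,2,3,5,6 (map FFFFFFF.......)
[9] unlink(b) — a=4 c=1,2,3,5,6 (map .FFFFFF.......)

bitmap = .FFFFFF.......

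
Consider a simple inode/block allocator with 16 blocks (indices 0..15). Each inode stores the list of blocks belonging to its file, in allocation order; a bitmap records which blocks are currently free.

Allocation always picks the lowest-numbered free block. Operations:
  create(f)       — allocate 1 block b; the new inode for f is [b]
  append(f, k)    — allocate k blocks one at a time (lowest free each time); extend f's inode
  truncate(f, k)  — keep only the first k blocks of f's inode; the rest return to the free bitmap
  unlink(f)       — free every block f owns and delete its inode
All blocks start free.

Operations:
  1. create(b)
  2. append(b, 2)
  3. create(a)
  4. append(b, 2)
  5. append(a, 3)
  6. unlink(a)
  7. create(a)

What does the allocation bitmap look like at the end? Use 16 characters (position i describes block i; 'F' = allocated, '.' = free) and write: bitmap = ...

[1] create(b) — b=0 (map F...............)
[2] append(b, 2) — b=0,1,2 (map FFF.............)
[3] create(a) — a=3 b=0,1,2 (map FFFF............)
[4] append(b, 2) — a=3 b=0,1,2,4,5 (map FFFFFF..........)
[5] append(a, 3) — a=3,6,7,8 b=0,1,2,4,5 (map FFFFFFFFF.......)
[6] unlink(a) — b=0,1,2,4,5 (map FFF.FF..........)
[7] create(a) — a=3 b=0,1,2,4,5 (map FFFFFF..........)

bitmap = FFFFFF..........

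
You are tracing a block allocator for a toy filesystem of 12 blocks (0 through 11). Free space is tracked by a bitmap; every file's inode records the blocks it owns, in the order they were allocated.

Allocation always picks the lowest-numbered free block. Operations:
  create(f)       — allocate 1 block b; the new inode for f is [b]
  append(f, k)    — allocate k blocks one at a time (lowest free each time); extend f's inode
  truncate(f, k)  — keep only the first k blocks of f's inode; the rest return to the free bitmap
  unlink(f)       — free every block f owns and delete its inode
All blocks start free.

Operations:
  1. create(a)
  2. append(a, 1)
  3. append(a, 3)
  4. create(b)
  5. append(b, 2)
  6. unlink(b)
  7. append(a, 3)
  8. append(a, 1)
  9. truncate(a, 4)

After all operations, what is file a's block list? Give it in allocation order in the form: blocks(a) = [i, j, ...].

  1. create(a)  ⇒  F...........  {a→[0]}
  2. append(a, 1)  ⇒  FF..........  {a→[0, 1]}
  3. append(a, 3)  ⇒  FFFFF.......  {a→[0, 1, 2, 3, 4]}
  4. create(b)  ⇒  FFFFFF......  {a→[0, 1, 2, 3, 4]; b→[5]}
  5. append(b, 2)  ⇒  FFFFFFFF....  {a→[0, 1, 2, 3, 4]; b→[5, 6, 7]}
  6. unlink(b)  ⇒  FFFFF.......  {a→[0, 1, 2, 3, 4]}
  7. append(a, 3)  ⇒  FFFFFFFF....  {a→[0, 1, 2, 3, 4, 5, 6, 7]}
  8. append(a, 1)  ⇒  FFFFFFFFF...  {a→[0, 1, 2, 3, 4, 5, 6, 7, 8]}
  9. truncate(a, 4)  ⇒  FFFF........  {a→[0, 1, 2, 3]}

blocks(a) = [0, 1, 2, 3]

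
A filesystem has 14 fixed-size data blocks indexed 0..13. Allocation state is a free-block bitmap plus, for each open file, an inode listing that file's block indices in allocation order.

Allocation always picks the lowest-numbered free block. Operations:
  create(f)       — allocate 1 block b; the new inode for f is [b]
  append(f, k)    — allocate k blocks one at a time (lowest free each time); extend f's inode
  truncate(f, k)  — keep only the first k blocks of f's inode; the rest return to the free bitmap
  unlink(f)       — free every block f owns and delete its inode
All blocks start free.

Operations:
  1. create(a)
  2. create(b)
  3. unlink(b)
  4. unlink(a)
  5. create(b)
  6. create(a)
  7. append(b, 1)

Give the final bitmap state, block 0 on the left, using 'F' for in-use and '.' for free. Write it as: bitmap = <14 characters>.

bitmap = FFF...........

after create(a) → a:[0]  free=[F.............]
after create(b) → a:[0], b:[1]  free=[FF............]
after unlink(b) → a:[0]  free=[F.............]
after unlink(a) →   free=[..............]
after create(b) → b:[0]  free=[F.............]
after create(a) → a:[1], b:[0]  free=[FF............]
after append(b, 1) → a:[1], b:[0, 2]  free=[FFF...........]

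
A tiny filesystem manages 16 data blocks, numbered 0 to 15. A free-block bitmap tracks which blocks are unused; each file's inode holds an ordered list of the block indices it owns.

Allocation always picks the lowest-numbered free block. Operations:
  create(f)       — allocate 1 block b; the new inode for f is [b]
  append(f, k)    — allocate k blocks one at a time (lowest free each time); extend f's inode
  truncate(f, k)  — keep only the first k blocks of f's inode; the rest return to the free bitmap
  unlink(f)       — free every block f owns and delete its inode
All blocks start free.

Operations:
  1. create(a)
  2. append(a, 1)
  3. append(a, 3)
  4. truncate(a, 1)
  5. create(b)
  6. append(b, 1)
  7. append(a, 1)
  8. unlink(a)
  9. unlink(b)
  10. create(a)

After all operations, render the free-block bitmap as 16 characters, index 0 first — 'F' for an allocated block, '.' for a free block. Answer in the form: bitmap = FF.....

bitmap = F...............

create(a): bitmap=F............... | a=[0]
append(a, 1): bitmap=FF.............. | a=[0, 1]
append(a, 3): bitmap=FFFFF........... | a=[0, 1, 2, 3, 4]
truncate(a, 1): bitmap=F............... | a=[0]
create(b): bitmap=FF.............. | a=[0] b=[1]
append(b, 1): bitmap=FFF............. | a=[0] b=[1, 2]
append(a, 1): bitmap=FFFF............ | a=[0, 3] b=[1, 2]
unlink(a): bitmap=.FF............. | b=[1, 2]
unlink(b): bitmap=................ | 
create(a): bitmap=F............... | a=[0]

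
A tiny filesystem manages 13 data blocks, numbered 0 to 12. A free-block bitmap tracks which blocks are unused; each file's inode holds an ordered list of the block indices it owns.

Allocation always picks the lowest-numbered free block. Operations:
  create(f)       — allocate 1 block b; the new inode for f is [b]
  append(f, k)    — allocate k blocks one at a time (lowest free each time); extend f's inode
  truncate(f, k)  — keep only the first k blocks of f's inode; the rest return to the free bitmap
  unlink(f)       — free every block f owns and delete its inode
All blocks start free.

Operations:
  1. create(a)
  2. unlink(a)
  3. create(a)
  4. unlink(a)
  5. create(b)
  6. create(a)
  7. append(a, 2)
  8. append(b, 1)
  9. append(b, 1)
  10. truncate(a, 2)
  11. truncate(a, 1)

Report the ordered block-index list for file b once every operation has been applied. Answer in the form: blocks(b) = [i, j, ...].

after create(a) → a:[0]  free=[F............]
after unlink(a) →   free=[.............]
after create(a) → a:[0]  free=[F............]
after unlink(a) →   free=[.............]
after create(b) → b:[0]  free=[F............]
after create(a) → a:[1], b:[0]  free=[FF...........]
after append(a, 2) → a:[1, 2, 3], b:[0]  free=[FFFF.........]
after append(b, 1) → a:[1, 2, 3], b:[0, 4]  free=[FFFFF........]
after append(b, 1) → a:[1, 2, 3], b:[0, 4, 5]  free=[FFFFFF.......]
after truncate(a, 2) → a:[1, 2], b:[0, 4, 5]  free=[FFF.FF.......]
after truncate(a, 1) → a:[1], b:[0, 4, 5]  free=[FF..FF.......]

blocks(b) = [0, 4, 5]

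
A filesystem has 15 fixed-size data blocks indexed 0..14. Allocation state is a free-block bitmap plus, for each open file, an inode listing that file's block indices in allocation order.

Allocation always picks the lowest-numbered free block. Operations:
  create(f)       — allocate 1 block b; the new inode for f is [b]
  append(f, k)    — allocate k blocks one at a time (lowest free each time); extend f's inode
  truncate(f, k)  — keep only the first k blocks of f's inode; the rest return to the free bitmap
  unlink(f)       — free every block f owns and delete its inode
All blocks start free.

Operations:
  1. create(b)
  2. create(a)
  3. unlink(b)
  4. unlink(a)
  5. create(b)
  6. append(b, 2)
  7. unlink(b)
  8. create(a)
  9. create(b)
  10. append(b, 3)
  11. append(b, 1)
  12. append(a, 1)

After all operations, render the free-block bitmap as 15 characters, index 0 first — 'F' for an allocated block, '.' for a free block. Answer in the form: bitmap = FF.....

after create(b) → b:[0]  free=[F..............]
after create(a) → a:[1], b:[0]  free=[FF.............]
after unlink(b) → a:[1]  free=[.F.............]
after unlink(a) →   free=[...............]
after create(b) → b:[0]  free=[F..............]
after append(b, 2) → b:[0, 1, 2]  free=[FFF............]
after unlink(b) →   free=[...............]
after create(a) → a:[0]  free=[F..............]
after create(b) → a:[0], b:[1]  free=[FF.............]
after append(b, 3) → a:[0], b:[1, 2, 3, 4]  free=[FFFFF..........]
after append(b, 1) → a:[0], b:[1, 2, 3, 4, 5]  free=[FFFFFF.........]
after append(a, 1) → a:[0, 6], b:[1, 2, 3, 4, 5]  free=[FFFFFFF........]

bitmap = FFFFFFF........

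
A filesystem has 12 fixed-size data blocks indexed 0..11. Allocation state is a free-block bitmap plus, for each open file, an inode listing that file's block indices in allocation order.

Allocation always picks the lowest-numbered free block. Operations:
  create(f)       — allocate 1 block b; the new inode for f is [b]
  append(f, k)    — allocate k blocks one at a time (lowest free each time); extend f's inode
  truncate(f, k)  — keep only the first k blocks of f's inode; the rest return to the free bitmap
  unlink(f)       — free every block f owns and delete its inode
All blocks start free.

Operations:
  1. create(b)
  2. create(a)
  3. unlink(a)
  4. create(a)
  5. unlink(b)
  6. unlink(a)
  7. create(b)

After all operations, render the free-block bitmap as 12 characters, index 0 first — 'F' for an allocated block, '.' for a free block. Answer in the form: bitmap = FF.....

bitmap = F...........

after create(b) → b:[0]  free=[F...........]
after create(a) → a:[1], b:[0]  free=[FF..........]
after unlink(a) → b:[0]  free=[F...........]
after create(a) → a:[1], b:[0]  free=[FF..........]
after unlink(b) → a:[1]  free=[.F..........]
after unlink(a) →   free=[............]
after create(b) → b:[0]  free=[F...........]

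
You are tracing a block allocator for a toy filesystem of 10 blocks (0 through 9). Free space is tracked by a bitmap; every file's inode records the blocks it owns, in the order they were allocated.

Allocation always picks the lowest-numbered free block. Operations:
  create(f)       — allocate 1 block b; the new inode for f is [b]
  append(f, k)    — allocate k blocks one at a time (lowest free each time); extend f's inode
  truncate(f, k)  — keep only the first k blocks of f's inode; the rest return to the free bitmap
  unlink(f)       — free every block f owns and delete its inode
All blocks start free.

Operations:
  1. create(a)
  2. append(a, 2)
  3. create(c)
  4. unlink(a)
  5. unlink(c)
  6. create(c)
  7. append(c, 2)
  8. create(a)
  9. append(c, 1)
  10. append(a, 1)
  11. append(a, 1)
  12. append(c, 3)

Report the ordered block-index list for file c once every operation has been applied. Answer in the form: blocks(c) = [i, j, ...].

after create(a) → a:[0]  free=[F.........]
after append(a, 2) → a:[0, 1, 2]  free=[FFF.......]
after create(c) → a:[0, 1, 2], c:[3]  free=[FFFF......]
after unlink(a) → c:[3]  free=[...F......]
after unlink(c) →   free=[..........]
after create(c) → c:[0]  free=[F.........]
after append(c, 2) → c:[0, 1, 2]  free=[FFF.......]
after create(a) → a:[3], c:[0, 1, 2]  free=[FFFF......]
after append(c, 1) → a:[3], c:[0, 1, 2, 4]  free=[FFFFF.....]
after append(a, 1) → a:[3, 5], c:[0, 1, 2, 4]  free=[FFFFFF....]
after append(a, 1) → a:[3, 5, 6], c:[0, 1, 2, 4]  free=[FFFFFFF...]
after append(c, 3) → a:[3, 5, 6], c:[0, 1, 2, 4, 7, 8, 9]  free=[FFFFFFFFFF]

blocks(c) = [0, 1, 2, 4, 7, 8, 9]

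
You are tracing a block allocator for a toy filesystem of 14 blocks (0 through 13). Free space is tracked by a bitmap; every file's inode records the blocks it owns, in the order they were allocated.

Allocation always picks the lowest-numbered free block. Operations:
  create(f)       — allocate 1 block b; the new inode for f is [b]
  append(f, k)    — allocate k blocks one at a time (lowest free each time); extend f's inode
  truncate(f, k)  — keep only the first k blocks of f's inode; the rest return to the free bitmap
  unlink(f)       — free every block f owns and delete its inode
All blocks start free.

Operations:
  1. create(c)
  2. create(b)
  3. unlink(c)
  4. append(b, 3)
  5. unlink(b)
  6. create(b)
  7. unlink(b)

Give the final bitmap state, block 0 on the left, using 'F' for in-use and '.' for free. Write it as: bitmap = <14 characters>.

bitmap = ..............

after create(c) → c:[0]  free=[F.............]
after create(b) → b:[1], c:[0]  free=[FF............]
after unlink(c) → b:[1]  free=[.F............]
after append(b, 3) → b:[1, 0, 2, 3]  free=[FFFF..........]
after unlink(b) →   free=[..............]
after create(b) → b:[0]  free=[F.............]
after unlink(b) →   free=[..............]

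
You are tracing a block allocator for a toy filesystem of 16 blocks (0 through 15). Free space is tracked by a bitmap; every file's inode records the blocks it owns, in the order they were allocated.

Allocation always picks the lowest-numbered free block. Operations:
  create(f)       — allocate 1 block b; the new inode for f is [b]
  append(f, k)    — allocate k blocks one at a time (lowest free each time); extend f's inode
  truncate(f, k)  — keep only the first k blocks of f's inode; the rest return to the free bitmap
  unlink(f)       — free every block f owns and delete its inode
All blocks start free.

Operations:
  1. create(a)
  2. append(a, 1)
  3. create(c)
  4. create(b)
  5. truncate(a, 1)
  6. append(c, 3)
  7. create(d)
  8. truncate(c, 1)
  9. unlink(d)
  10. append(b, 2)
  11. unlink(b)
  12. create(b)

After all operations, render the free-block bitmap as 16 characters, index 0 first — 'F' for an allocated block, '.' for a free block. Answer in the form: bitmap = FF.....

after create(a) → a:[0]  free=[F...............]
after append(a, 1) → a:[0, 1]  free=[FF..............]
after create(c) → a:[0, 1], c:[2]  free=[FFF.............]
after create(b) → a:[0, 1], b:[3], c:[2]  free=[FFFF............]
after truncate(a, 1) → a:[0], b:[3], c:[2]  free=[F.FF............]
after append(c, 3) → a:[0], b:[3], c:[2, 1, 4, 5]  free=[FFFFFF..........]
after create(d) → a:[0], b:[3], c:[2, 1, 4, 5], d:[6]  free=[FFFFFFF.........]
after truncate(c, 1) → a:[0], b:[3], c:[2], d:[6]  free=[F.FF..F.........]
after unlink(d) → a:[0], b:[3], c:[2]  free=[F.FF............]
after append(b, 2) → a:[0], b:[3, 1, 4], c:[2]  free=[FFFFF...........]
after unlink(b) → a:[0], c:[2]  free=[F.F.............]
after create(b) → a:[0], b:[1], c:[2]  free=[FFF.............]

bitmap = FFF.............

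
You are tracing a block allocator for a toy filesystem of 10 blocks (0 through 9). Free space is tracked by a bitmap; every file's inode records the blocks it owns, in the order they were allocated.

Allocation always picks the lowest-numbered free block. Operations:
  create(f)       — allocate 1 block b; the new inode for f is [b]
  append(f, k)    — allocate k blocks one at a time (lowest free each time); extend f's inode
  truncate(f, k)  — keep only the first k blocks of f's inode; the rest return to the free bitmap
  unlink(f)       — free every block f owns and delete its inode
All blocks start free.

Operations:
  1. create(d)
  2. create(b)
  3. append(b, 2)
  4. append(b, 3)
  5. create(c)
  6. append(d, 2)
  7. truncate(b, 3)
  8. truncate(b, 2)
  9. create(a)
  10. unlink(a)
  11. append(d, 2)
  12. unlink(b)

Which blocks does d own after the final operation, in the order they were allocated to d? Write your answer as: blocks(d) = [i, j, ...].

create(d): bitmap=F......... | d=[0]
create(b): bitmap=FF........ | b=[1] d=[0]
append(b, 2): bitmap=FFFF...... | b=[1, 2, 3] d=[0]
append(b, 3): bitmap=FFFFFFF... | b=[1, 2, 3, 4, 5, 6] d=[0]
create(c): bitmap=FFFFFFFF.. | b=[1, 2, 3, 4, 5, 6] c=[7] d=[0]
append(d, 2): bitmap=FFFFFFFFFF | b=[1, 2, 3, 4, 5, 6] c=[7] d=[0, 8, 9]
truncate(b, 3): bitmap=FFFF...FFF | b=[1, 2, 3] c=[7] d=[0, 8, 9]
truncate(b, 2): bitmap=FFF....FFF | b=[1, 2] c=[7] d=[0, 8, 9]
create(a): bitmap=FFFF...FFF | a=[3] b=[1, 2] c=[7] d=[0, 8, 9]
unlink(a): bitmap=FFF....FFF | b=[1, 2] c=[7] d=[0, 8, 9]
append(d, 2): bitmap=FFFFF..FFF | b=[1, 2] c=[7] d=[0, 8, 9, 3, 4]
unlink(b): bitmap=F..FF..FFF | c=[7] d=[0, 8, 9, 3, 4]

blocks(d) = [0, 8, 9, 3, 4]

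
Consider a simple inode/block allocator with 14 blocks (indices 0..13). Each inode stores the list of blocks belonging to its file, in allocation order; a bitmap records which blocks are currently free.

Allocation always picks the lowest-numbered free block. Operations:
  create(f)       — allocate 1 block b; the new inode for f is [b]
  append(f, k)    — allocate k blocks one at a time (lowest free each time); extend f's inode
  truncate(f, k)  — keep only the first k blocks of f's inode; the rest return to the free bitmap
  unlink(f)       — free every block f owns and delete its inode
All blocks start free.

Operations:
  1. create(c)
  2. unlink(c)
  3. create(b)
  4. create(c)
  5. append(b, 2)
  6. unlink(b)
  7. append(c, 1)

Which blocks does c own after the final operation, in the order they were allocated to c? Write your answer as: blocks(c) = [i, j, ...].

blocks(c) = [1, 0]

create(c): bitmap=F............. | c=[0]
unlink(c): bitmap=.............. | 
create(b): bitmap=F............. | b=[0]
create(c): bitmap=FF............ | b=[0] c=[1]
append(b, 2): bitmap=FFFF.......... | b=[0, 2, 3] c=[1]
unlink(b): bitmap=.F............ | c=[1]
append(c, 1): bitmap=FF............ | c=[1, 0]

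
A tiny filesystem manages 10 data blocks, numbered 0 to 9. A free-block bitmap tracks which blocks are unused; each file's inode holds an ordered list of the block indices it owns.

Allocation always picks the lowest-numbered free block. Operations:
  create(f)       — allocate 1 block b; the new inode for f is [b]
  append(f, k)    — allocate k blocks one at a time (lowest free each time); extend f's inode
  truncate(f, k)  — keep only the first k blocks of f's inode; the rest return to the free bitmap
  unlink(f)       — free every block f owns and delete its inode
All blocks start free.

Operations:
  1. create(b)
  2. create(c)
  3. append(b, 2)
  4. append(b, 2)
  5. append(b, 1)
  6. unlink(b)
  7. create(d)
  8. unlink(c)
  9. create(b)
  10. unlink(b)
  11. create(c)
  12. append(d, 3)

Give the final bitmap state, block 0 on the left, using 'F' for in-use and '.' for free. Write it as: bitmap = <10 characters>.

bitmap = FFFFF.....

  1. create(b)  ⇒  F.........  {b→[0]}
  2. create(c)  ⇒  FF........  {b→[0]; c→[1]}
  3. append(b, 2)  ⇒  FFFF......  {b→[0, 2, 3]; c→[1]}
  4. append(b, 2)  ⇒  FFFFFF....  {b→[0, 2, 3, 4, 5]; c→[1]}
  5. append(b, 1)  ⇒  FFFFFFF...  {b→[0, 2, 3, 4, 5, 6]; c→[1]}
  6. unlink(b)  ⇒  .F........  {c→[1]}
  7. create(d)  ⇒  FF........  {c→[1]; d→[0]}
  8. unlink(c)  ⇒  F.........  {d→[0]}
  9. create(b)  ⇒  FF........  {b→[1]; d→[0]}
  10. unlink(b)  ⇒  F.........  {d→[0]}
  11. create(c)  ⇒  FF........  {c→[1]; d→[0]}
  12. append(d, 3)  ⇒  FFFFF.....  {c→[1]; d→[0, 2, 3, 4]}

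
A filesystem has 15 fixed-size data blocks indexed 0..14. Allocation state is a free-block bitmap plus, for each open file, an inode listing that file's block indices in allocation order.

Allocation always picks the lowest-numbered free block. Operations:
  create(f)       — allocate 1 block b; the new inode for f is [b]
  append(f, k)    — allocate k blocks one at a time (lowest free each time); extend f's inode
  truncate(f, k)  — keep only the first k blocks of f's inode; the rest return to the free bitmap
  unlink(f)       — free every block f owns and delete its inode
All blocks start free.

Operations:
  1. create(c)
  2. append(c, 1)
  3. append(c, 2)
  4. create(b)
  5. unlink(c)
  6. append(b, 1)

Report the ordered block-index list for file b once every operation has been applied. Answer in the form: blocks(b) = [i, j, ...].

after create(c) → c:[0]  free=[F..............]
after append(c, 1) → c:[0, 1]  free=[FF.............]
after append(c, 2) → c:[0, 1, 2, 3]  free=[FFFF...........]
after create(b) → b:[4], c:[0, 1, 2, 3]  free=[FFFFF..........]
after unlink(c) → b:[4]  free=[....F..........]
after append(b, 1) → b:[4, 0]  free=[F...F..........]

blocks(b) = [4, 0]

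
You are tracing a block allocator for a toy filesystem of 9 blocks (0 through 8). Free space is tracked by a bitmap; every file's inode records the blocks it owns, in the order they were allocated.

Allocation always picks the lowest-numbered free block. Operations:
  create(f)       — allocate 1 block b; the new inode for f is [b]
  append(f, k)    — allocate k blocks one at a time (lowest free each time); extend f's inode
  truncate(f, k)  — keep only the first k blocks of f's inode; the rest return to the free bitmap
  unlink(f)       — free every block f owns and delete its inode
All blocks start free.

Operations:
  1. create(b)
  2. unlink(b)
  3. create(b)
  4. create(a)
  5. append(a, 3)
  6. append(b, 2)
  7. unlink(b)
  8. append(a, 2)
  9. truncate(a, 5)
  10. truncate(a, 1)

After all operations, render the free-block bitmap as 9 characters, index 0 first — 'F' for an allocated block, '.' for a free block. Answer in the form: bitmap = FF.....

bitmap = .F.......

create(b): bitmap=F........ | b=[0]
unlink(b): bitmap=......... | 
create(b): bitmap=F........ | b=[0]
create(a): bitmap=FF....... | a=[1] b=[0]
append(a, 3): bitmap=FFFFF.... | a=[1, 2, 3, 4] b=[0]
append(b, 2): bitmap=FFFFFFF.. | a=[1, 2, 3, 4] b=[0, 5, 6]
unlink(b): bitmap=.FFFF.... | a=[1, 2, 3, 4]
append(a, 2): bitmap=FFFFFF... | a=[1, 2, 3, 4, 0, 5]
truncate(a, 5): bitmap=FFFFF.... | a=[1, 2, 3, 4, 0]
truncate(a, 1): bitmap=.F....... | a=[1]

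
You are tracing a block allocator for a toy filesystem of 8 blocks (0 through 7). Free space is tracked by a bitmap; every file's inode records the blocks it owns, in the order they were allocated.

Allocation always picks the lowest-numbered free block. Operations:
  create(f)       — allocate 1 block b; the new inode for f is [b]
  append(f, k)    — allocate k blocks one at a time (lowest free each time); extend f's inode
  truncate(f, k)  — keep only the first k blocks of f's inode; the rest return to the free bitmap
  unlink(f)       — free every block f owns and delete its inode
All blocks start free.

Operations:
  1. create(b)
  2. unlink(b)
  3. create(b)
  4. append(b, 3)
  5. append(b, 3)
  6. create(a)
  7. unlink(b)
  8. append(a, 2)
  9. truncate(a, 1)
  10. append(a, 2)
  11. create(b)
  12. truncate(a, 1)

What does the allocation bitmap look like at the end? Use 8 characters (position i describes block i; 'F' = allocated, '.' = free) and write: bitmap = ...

after create(b) → b:[0]  free=[F.......]
after unlink(b) →   free=[........]
after create(b) → b:[0]  free=[F.......]
after append(b, 3) → b:[0, 1, 2, 3]  free=[FFFF....]
after append(b, 3) → b:[0, 1, 2, 3, 4, 5, 6]  free=[FFFFFFF.]
after create(a) → a:[7], b:[0, 1, 2, 3, 4, 5, 6]  free=[FFFFFFFF]
after unlink(b) → a:[7]  free=[.......F]
after append(a, 2) → a:[7, 0, 1]  free=[FF.....F]
after truncate(a, 1) → a:[7]  free=[.......F]
after append(a, 2) → a:[7, 0, 1]  free=[FF.....F]
after create(b) → a:[7, 0, 1], b:[2]  free=[FFF....F]
after truncate(a, 1) → a:[7], b:[2]  free=[..F....F]

bitmap = ..F....F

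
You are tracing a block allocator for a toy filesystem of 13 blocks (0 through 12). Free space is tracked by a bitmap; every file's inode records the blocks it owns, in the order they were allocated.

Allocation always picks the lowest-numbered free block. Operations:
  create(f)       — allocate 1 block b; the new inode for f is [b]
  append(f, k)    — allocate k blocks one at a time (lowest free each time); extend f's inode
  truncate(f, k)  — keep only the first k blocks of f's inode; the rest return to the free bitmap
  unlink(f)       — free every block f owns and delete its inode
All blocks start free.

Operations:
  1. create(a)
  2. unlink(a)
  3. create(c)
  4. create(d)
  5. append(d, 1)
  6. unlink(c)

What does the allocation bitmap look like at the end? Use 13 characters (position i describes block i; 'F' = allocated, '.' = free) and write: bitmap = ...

bitmap = .FF..........

after create(a) → a:[0]  free=[F............]
after unlink(a) →   free=[.............]
after create(c) → c:[0]  free=[F............]
after create(d) → c:[0], d:[1]  free=[FF...........]
after append(d, 1) → c:[0], d:[1, 2]  free=[FFF..........]
after unlink(c) → d:[1, 2]  free=[.FF..........]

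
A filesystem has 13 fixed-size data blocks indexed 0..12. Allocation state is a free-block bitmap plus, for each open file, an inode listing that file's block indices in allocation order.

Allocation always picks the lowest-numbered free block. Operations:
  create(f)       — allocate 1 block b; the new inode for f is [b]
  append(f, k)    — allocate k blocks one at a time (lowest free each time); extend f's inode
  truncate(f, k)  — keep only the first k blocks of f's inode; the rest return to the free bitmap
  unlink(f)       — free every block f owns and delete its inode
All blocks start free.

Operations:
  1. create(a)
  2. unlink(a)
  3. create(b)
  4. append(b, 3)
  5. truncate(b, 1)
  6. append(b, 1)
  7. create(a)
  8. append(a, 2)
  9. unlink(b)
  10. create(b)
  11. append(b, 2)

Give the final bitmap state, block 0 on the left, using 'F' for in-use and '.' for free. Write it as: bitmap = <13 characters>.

[1] create(a) — a=0 (map F............)
[2] unlink(a) —  (map .............)
[3] create(b) — b=0 (map F............)
[4] append(b, 3) — b=0,1,2,3 (map FFFF.........)
[5] truncate(b, 1) — b=0 (map F............)
[6] append(b, 1) — b=0,1 (map FF...........)
[7] create(a) — a=2 b=0,1 (map FFF..........)
[8] append(a, 2) — a=2,3,4 b=0,1 (map FFFFF........)
[9] unlink(b) — a=2,3,4 (map ..FFF........)
[10] create(b) — a=2,3,4 b=0 (map F.FFF........)
[11] append(b, 2) — a=2,3,4 b=0,1,5 (map FFFFFF.......)

bitmap = FFFFFF.......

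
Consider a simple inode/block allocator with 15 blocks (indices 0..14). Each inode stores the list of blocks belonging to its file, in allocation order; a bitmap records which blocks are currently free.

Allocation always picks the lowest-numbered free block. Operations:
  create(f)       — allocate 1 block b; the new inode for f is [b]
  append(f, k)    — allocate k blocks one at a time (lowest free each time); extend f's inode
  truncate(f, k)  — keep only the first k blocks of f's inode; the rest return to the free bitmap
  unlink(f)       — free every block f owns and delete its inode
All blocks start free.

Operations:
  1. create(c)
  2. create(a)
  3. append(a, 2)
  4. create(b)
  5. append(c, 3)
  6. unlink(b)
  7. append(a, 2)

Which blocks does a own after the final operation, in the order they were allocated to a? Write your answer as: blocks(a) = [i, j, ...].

[1] create(c) — c=0 (map F..............)
[2] create(a) — a=1 c=0 (map FF.............)
[3] append(a, 2) — a=1,2,3 c=0 (map FFFF...........)
[4] create(b) — a=1,2,3 b=4 c=0 (map FFFFF..........)
[5] append(c, 3) — a=1,2,3 b=4 c=0,5,6,7 (map FFFFFFFF.......)
[6] unlink(b) — a=1,2,3 c=0,5,6,7 (map FFFF.FFF.......)
[7] append(a, 2) — a=1,2,3,4,8 c=0,5,6,7 (map FFFFFFFFF......)

blocks(a) = [1, 2, 3, 4, 8]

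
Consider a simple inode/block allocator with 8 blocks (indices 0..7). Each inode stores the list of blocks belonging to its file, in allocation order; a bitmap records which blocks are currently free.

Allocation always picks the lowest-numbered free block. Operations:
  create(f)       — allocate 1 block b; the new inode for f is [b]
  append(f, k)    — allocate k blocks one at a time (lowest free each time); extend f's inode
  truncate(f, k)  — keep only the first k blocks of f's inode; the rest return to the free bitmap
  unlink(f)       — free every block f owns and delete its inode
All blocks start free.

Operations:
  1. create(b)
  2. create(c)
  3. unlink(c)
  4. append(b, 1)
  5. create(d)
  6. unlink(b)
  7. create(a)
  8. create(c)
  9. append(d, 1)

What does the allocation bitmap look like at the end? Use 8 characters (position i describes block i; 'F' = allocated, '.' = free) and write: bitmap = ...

bitmap = FFFF....

after create(b) → b:[0]  free=[F.......]
after create(c) → b:[0], c:[1]  free=[FF......]
after unlink(c) → b:[0]  free=[F.......]
after append(b, 1) → b:[0, 1]  free=[FF......]
after create(d) → b:[0, 1], d:[2]  free=[FFF.....]
after unlink(b) → d:[2]  free=[..F.....]
after create(a) → a:[0], d:[2]  free=[F.F.....]
after create(c) → a:[0], c:[1], d:[2]  free=[FFF.....]
after append(d, 1) → a:[0], c:[1], d:[2, 3]  free=[FFFF....]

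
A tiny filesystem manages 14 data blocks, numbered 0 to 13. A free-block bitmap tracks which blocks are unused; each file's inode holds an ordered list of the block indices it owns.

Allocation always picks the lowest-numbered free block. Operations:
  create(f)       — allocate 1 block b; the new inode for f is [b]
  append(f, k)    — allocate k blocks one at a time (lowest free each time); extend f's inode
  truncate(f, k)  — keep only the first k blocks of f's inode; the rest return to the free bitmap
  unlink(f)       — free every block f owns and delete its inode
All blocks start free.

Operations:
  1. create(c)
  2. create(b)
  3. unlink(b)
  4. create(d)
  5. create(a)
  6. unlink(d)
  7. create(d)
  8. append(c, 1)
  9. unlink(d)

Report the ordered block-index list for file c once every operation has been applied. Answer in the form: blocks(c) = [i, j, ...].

blocks(c) = [0, 3]

create(c): bitmap=F............. | c=[0]
create(b): bitmap=FF............ | b=[1] c=[0]
unlink(b): bitmap=F............. | c=[0]
create(d): bitmap=FF............ | c=[0] d=[1]
create(a): bitmap=FFF........... | a=[2] c=[0] d=[1]
unlink(d): bitmap=F.F........... | a=[2] c=[0]
create(d): bitmap=FFF........... | a=[2] c=[0] d=[1]
append(c, 1): bitmap=FFFF.......... | a=[2] c=[0, 3] d=[1]
unlink(d): bitmap=F.FF.......... | a=[2] c=[0, 3]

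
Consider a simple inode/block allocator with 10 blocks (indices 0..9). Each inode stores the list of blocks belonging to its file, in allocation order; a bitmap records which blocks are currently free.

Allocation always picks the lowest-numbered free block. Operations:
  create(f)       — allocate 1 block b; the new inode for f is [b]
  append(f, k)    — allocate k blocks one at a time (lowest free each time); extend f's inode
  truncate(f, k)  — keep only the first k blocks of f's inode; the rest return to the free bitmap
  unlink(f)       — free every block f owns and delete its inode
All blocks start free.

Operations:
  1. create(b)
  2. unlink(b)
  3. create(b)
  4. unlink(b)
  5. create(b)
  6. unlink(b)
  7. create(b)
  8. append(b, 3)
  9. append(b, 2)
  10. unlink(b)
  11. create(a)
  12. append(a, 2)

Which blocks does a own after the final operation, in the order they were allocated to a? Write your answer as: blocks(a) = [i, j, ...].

blocks(a) = [0, 1, 2]

after create(b) → b:[0]  free=[F.........]
after unlink(b) →   free=[..........]
after create(b) → b:[0]  free=[F.........]
after unlink(b) →   free=[..........]
after create(b) → b:[0]  free=[F.........]
after unlink(b) →   free=[..........]
after create(b) → b:[0]  free=[F.........]
after append(b, 3) → b:[0, 1, 2, 3]  free=[FFFF......]
after append(b, 2) → b:[0, 1, 2, 3, 4, 5]  free=[FFFFFF....]
after unlink(b) →   free=[..........]
after create(a) → a:[0]  free=[F.........]
after append(a, 2) → a:[0, 1, 2]  free=[FFF.......]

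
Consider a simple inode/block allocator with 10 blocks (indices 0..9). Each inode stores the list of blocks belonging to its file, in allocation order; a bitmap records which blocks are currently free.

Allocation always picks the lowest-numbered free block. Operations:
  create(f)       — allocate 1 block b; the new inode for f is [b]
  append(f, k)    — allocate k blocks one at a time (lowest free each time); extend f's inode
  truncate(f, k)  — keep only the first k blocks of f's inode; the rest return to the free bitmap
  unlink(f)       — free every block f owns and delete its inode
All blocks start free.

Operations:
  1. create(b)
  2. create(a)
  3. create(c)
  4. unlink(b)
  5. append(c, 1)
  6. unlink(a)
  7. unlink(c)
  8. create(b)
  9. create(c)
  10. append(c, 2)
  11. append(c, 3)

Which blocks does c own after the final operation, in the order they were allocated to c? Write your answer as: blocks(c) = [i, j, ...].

[1] create(b) — b=0 (map F.........)
[2] create(a) — a=1 b=0 (map FF........)
[3] create(c) — a=1 b=0 c=2 (map FFF.......)
[4] unlink(b) — a=1 c=2 (map .FF.......)
[5] append(c, 1) — a=1 c=2,0 (map FFF.......)
[6] unlink(a) — c=2,0 (map F.F.......)
[7] unlink(c) —  (map ..........)
[8] create(b) — b=0 (map F.........)
[9] create(c) — b=0 c=1 (map FF........)
[10] append(c, 2) — b=0 c=1,2,3 (map FFFF......)
[11] append(c, 3) — b=0 c=1,2,3,4,5,6 (map FFFFFFF...)

blocks(c) = [1, 2, 3, 4, 5, 6]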